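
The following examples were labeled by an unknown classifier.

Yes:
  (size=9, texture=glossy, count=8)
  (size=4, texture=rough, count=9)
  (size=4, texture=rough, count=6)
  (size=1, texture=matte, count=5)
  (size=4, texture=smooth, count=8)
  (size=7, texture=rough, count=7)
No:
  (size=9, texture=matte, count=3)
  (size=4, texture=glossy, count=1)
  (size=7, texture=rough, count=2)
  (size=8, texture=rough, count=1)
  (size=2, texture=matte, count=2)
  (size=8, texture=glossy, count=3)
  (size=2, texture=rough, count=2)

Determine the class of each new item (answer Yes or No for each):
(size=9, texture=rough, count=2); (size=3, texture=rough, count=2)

One predicate separates the groups cleanly: count ≥ 5.
(size=9, texture=rough, count=2): count = 2, does not fit → No.
(size=3, texture=rough, count=2): count = 2, does not fit → No.

No, No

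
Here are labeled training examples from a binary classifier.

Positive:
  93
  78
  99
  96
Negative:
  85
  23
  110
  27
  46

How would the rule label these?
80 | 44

Negative, Negative

Every 'Positive' example satisfies: multiple of 3 AND at least 46. None of the 'Negative' examples do.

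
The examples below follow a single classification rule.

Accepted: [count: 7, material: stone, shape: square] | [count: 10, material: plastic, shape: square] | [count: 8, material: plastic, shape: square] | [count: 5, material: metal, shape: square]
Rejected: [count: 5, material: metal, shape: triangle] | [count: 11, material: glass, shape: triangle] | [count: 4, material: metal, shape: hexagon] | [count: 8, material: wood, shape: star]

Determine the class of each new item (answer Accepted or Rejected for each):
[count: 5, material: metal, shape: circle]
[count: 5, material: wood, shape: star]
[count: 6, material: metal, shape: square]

One predicate separates the groups cleanly: shape is square.
[count: 5, material: metal, shape: circle] — shape is circle, hence Rejected. [count: 5, material: wood, shape: star] — shape is star, hence Rejected. [count: 6, material: metal, shape: square] — shape is square, hence Accepted.

Rejected, Rejected, Accepted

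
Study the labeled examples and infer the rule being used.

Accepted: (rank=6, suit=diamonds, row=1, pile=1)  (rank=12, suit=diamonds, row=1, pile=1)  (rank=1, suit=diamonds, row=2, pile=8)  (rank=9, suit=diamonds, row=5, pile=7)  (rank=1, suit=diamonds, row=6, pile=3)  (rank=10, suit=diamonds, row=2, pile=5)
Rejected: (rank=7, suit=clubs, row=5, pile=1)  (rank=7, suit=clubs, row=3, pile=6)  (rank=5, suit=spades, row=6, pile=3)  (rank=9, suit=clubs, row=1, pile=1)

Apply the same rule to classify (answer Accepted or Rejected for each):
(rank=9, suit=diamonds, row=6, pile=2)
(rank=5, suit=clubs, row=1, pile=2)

Accepted, Rejected

Comparing the two groups points to one rule — suit is diamonds.
(rank=9, suit=diamonds, row=6, pile=2): suit is diamonds — passes, so Accepted.
(rank=5, suit=clubs, row=1, pile=2): suit is clubs — fails the rule, so Rejected.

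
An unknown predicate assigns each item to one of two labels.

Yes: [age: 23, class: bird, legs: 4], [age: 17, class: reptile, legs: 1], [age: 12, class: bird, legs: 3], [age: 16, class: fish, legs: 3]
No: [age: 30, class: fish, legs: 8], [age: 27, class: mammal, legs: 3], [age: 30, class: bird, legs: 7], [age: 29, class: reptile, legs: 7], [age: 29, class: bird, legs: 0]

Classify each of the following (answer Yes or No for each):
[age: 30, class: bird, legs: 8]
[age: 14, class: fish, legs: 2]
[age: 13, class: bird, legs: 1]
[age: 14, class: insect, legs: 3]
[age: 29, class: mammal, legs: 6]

No, Yes, Yes, Yes, No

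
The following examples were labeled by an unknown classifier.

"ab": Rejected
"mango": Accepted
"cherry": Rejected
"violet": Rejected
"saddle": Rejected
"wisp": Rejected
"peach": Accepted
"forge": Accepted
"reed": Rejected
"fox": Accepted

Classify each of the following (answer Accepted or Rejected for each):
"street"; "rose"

One predicate separates the groups cleanly: odd length.
"street" — length 6, hence Rejected.
"rose" — length 4, hence Rejected.

Rejected, Rejected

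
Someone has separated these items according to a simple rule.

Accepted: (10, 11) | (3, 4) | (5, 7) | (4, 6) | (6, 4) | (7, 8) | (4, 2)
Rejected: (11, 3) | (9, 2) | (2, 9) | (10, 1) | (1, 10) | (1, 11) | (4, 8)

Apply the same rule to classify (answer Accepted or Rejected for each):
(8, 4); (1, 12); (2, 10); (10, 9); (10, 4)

Rejected, Rejected, Rejected, Accepted, Rejected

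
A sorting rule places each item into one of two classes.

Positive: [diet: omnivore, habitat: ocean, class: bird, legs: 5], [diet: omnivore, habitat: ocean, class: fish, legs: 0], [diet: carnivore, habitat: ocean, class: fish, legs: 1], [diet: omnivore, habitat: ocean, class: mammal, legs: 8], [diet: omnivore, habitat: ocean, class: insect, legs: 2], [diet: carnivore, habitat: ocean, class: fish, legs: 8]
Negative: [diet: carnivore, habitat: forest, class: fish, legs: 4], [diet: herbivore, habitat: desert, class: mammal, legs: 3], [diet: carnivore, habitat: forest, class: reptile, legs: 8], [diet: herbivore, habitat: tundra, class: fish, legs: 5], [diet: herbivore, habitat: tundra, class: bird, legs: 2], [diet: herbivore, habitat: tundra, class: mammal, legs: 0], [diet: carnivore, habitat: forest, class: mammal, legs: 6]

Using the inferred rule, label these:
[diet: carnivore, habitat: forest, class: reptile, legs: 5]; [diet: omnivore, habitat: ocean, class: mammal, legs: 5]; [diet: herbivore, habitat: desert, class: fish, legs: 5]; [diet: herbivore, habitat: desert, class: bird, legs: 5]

Every 'Positive' example satisfies: habitat is ocean. None of the 'Negative' examples do.
[diet: carnivore, habitat: forest, class: reptile, legs: 5]: habitat is forest — fails this test, so Negative.
[diet: omnivore, habitat: ocean, class: mammal, legs: 5]: habitat is ocean — has this property, so Positive.
[diet: herbivore, habitat: desert, class: fish, legs: 5]: habitat is desert — fails this test, so Negative.
[diet: herbivore, habitat: desert, class: bird, legs: 5]: habitat is desert — fails this test, so Negative.

Negative, Positive, Negative, Negative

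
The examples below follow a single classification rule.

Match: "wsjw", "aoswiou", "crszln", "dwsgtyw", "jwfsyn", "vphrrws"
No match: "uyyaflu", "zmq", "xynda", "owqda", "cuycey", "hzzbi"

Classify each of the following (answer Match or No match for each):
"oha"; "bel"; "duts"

The rule appears to be: contains 's'.
"oha": No match (no 's').
"bel": No match (no 's').
"duts": Match (has 's').

No match, No match, Match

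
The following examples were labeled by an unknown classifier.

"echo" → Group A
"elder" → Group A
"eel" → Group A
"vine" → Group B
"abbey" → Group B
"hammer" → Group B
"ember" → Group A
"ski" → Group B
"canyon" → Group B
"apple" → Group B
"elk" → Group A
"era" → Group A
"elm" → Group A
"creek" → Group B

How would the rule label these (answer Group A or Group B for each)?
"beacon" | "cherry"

Rule: starts with 'e'. This holds for each 'Group A' example and fails for each 'Group B' one.
"beacon": starts with 'b', fails the rule → Group B. "cherry": starts with 'c', fails the rule → Group B.

Group B, Group B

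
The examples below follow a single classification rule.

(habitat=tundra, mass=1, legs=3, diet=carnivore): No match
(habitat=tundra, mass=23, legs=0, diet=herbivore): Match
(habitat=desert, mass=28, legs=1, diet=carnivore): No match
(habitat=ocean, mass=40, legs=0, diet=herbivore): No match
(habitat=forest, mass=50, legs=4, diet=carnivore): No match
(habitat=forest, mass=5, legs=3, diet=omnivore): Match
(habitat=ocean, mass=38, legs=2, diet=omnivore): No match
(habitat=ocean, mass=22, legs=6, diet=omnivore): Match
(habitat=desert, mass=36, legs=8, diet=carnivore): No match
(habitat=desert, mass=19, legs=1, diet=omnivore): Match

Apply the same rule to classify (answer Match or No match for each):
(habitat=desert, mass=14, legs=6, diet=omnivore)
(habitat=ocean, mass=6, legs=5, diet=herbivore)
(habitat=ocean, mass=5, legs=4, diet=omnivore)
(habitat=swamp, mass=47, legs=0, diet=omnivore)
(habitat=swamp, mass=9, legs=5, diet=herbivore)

Match, Match, Match, No match, Match

The classifier is using: mass ≥ 5 AND mass ≤ 23.
Match: (habitat=desert, mass=14, legs=6, diet=omnivore), since mass = 14.
Match: (habitat=ocean, mass=6, legs=5, diet=herbivore), since mass = 6.
Match: (habitat=ocean, mass=5, legs=4, diet=omnivore), since mass = 5.
No match: (habitat=swamp, mass=47, legs=0, diet=omnivore), since mass = 47.
Match: (habitat=swamp, mass=9, legs=5, diet=herbivore), since mass = 9.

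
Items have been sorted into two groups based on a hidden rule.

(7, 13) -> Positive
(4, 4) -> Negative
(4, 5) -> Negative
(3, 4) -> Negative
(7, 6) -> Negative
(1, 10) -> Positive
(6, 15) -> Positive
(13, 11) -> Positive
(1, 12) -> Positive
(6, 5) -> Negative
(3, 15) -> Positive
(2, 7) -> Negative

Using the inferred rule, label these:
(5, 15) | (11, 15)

Positive, Positive

The classifier is using: second ≥ 10.
(5, 15) — second 15, hence Positive. (11, 15) — second 15, hence Positive.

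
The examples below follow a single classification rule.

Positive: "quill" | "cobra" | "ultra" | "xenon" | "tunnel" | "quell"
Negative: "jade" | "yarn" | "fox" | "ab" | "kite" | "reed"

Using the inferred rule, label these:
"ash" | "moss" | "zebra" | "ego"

The simplest hypothesis consistent with all the labels is: length ≥ 5.
"ash" → length 3 → Negative. "moss" → length 4 → Negative. "zebra" → length 5 → Positive. "ego" → length 3 → Negative.

Negative, Negative, Positive, Negative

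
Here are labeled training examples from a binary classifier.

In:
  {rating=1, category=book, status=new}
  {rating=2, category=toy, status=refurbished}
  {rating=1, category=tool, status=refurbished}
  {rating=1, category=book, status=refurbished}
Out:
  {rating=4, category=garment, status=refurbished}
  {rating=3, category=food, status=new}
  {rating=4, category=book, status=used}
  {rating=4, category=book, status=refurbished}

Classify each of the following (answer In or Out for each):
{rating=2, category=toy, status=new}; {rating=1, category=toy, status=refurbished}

In, In

A rule that fits every label: rating ≤ 2 — true of each 'In' example, false of each 'Out' one.
{rating=2, category=toy, status=new} → rating = 2 → In. {rating=1, category=toy, status=refurbished} → rating = 1 → In.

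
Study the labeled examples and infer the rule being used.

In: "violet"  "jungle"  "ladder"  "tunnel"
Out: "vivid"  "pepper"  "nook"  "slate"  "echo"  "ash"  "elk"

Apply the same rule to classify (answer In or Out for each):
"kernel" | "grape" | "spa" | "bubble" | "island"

In, Out, Out, In, In

Rule: even length AND contains 'l'. This holds for each 'In' example and fails for each 'Out' one.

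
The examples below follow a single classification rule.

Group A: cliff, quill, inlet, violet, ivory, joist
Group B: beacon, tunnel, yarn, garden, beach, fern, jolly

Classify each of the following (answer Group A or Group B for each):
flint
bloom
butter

Group A, Group B, Group B

The common property of the 'Group A' items is: contains 'i'. No 'Group B' item has it.
flint → has 'i' → Group A.
bloom → no 'i' → Group B.
butter → no 'i' → Group B.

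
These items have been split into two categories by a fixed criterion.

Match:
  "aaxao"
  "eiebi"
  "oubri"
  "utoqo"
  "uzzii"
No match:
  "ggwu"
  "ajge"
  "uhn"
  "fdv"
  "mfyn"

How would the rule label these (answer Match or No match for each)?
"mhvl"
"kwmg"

No match, No match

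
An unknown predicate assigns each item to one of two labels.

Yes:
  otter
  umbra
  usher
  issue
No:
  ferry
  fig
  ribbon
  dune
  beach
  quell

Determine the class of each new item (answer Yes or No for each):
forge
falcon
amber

No, No, Yes

The common property of the 'Yes' items is: starts with a vowel. No 'No' item has it.
forge → starts with 'f' → No.
falcon → starts with 'f' → No.
amber → starts with 'a' → Yes.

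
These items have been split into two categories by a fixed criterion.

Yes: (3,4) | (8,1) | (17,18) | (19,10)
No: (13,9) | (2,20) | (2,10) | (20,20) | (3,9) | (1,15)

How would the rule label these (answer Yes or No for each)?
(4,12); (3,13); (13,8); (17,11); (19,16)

No, No, Yes, No, Yes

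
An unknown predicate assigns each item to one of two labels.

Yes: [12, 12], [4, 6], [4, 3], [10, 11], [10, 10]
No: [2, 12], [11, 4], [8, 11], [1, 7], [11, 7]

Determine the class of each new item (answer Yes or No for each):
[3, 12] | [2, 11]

The classifier is using: |first − second| ≤ 2.
[3, 12]: |3−12| = 9 — doesn't match, so No.
[2, 11]: |2−11| = 9 — doesn't match, so No.

No, No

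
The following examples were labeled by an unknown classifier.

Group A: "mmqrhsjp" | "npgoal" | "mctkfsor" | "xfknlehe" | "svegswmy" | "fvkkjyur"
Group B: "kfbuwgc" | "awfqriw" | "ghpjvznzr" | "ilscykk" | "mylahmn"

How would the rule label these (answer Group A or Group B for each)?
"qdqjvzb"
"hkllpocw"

Group B, Group A

All 'Group A' examples share one property — even length — and every 'Group B' example lacks it.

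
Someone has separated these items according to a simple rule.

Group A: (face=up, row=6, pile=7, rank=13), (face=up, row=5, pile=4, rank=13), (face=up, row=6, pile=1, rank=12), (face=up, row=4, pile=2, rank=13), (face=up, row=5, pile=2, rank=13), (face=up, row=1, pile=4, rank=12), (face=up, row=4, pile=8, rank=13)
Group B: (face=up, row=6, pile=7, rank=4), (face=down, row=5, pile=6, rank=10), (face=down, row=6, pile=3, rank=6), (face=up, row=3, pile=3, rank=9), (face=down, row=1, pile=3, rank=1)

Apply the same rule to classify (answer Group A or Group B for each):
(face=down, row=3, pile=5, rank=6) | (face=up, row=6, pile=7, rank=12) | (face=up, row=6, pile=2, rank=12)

One predicate separates the groups cleanly: rank ≥ 12.

Group B, Group A, Group A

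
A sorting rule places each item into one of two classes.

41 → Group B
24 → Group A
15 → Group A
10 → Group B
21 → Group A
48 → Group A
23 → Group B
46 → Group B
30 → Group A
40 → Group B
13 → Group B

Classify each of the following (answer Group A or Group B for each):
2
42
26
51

Group B, Group A, Group B, Group A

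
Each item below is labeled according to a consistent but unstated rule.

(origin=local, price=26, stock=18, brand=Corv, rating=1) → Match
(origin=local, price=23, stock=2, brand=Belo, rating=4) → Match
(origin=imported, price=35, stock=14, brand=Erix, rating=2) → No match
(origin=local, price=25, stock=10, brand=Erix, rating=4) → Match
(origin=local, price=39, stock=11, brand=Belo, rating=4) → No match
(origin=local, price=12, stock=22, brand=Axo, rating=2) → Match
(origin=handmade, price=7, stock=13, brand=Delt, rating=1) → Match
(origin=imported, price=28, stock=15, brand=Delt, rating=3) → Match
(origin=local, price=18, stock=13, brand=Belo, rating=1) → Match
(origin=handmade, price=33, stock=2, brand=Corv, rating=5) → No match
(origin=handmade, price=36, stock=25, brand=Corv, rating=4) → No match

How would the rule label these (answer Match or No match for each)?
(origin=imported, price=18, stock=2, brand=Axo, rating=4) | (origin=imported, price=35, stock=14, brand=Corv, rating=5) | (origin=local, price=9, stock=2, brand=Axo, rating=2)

Match, No match, Match

The pattern is that an item is 'Match' exactly when: price ≤ 28.
(origin=imported, price=18, stock=2, brand=Axo, rating=4): Match (price = 18).
(origin=imported, price=35, stock=14, brand=Corv, rating=5): No match (price = 35).
(origin=local, price=9, stock=2, brand=Axo, rating=2): Match (price = 9).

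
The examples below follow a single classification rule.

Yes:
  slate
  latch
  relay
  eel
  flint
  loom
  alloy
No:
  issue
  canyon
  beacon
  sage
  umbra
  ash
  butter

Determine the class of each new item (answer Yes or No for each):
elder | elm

Yes, Yes

The simplest hypothesis consistent with all the labels is: contains 'l'.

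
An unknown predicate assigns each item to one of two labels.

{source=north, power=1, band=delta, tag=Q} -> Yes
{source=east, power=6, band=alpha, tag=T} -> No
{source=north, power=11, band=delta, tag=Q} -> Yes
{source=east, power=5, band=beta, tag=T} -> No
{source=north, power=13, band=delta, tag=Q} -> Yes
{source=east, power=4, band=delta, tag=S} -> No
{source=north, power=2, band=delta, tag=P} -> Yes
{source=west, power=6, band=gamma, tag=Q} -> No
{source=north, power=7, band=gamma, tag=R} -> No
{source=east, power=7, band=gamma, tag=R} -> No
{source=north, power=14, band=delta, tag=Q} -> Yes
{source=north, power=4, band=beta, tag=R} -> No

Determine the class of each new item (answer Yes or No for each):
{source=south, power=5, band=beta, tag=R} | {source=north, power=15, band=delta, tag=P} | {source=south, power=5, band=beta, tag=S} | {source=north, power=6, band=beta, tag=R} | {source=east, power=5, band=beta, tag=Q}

One predicate separates the groups cleanly: source is north AND band is delta.
No: {source=south, power=5, band=beta, tag=R}, since source is south, band is beta.
Yes: {source=north, power=15, band=delta, tag=P}, since source is north, band is delta.
No: {source=south, power=5, band=beta, tag=S}, since source is south, band is beta.
No: {source=north, power=6, band=beta, tag=R}, since source is north, band is beta.
No: {source=east, power=5, band=beta, tag=Q}, since source is east, band is beta.

No, Yes, No, No, No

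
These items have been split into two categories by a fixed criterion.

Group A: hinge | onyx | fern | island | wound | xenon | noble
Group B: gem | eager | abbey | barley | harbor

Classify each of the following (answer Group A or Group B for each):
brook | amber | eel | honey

Group B, Group B, Group B, Group A

The common property of the 'Group A' items is: contains 'n'. No 'Group B' item has it.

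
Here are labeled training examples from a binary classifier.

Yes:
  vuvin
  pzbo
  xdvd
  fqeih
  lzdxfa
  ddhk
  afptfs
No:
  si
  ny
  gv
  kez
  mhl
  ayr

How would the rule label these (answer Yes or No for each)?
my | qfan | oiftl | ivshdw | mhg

No, Yes, Yes, Yes, No

The pattern is that an item is 'Yes' exactly when: length ≥ 4.
my: length 2 — fails this test, so No.
qfan: length 4 — matches, so Yes.
oiftl: length 5 — matches, so Yes.
ivshdw: length 6 — matches, so Yes.
mhg: length 3 — fails this test, so No.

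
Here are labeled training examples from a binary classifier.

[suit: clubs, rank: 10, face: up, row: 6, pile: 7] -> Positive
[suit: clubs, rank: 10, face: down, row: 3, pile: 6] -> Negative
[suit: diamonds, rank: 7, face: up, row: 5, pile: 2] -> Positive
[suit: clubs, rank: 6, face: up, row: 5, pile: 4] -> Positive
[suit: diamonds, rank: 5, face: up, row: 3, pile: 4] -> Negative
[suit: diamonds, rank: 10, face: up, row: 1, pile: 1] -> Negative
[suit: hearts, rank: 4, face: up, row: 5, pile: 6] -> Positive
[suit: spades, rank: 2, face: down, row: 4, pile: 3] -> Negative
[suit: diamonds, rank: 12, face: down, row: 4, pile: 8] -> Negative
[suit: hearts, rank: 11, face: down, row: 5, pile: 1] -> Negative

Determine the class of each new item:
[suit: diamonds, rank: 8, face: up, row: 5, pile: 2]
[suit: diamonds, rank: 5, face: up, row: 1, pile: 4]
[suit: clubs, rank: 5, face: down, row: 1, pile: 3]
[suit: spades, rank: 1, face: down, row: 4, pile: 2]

The common property of the 'Positive' items is: face is up AND row ≥ 4. No 'Negative' item has it.
[suit: diamonds, rank: 8, face: up, row: 5, pile: 2]: face is up, row = 5, meets the rule → Positive.
[suit: diamonds, rank: 5, face: up, row: 1, pile: 4]: face is up, row = 1, lacks this property → Negative.
[suit: clubs, rank: 5, face: down, row: 1, pile: 3]: face is down, row = 1, lacks this property → Negative.
[suit: spades, rank: 1, face: down, row: 4, pile: 2]: face is down, row = 4, lacks this property → Negative.

Positive, Negative, Negative, Negative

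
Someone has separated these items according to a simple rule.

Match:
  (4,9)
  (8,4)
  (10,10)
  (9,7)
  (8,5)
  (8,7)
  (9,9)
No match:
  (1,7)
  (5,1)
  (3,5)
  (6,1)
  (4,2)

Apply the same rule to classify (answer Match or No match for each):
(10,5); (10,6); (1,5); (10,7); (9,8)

Match, Match, No match, Match, Match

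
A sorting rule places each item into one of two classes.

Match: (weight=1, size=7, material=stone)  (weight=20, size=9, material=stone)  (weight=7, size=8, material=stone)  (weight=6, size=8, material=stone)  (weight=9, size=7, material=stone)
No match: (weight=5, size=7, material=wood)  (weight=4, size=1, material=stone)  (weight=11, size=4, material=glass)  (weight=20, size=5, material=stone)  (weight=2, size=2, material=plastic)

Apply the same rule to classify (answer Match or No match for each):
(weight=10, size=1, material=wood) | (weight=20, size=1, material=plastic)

No match, No match

Rule: material is stone AND size ≥ 7. This holds for each 'Match' example and fails for each 'No match' one.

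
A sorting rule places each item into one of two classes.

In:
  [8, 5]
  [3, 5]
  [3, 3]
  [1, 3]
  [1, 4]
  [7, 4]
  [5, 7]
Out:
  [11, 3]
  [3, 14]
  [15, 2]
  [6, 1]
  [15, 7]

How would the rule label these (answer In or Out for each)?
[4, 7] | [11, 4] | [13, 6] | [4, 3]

In, Out, Out, In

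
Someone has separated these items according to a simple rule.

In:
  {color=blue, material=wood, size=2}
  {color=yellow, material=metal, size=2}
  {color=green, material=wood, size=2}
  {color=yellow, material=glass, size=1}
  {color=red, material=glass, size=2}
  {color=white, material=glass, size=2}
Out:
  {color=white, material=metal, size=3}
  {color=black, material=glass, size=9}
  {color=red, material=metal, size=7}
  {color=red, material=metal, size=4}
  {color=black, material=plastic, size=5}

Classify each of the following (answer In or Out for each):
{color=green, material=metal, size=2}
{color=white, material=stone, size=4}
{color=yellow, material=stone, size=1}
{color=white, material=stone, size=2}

In, Out, In, In

The rule appears to be: size ≤ 2.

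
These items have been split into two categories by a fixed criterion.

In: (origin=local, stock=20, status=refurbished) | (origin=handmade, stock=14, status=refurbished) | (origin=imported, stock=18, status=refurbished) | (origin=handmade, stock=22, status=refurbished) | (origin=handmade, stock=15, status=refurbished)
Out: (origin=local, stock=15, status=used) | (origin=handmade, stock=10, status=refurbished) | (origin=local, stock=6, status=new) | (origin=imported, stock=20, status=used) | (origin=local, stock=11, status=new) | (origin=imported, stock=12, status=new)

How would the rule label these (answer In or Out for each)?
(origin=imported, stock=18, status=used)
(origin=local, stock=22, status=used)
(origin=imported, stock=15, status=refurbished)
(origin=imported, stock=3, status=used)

Out, Out, In, Out

All 'In' examples share one property — status is refurbished AND stock ≥ 11 — and every 'Out' example lacks it.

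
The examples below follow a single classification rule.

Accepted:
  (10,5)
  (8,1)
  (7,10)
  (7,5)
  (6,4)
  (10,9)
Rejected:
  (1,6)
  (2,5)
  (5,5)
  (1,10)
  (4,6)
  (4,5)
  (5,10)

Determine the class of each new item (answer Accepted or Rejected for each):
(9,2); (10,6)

'Accepted' ⟺ first ≥ 6.
(9,2) → first 9 → Accepted.
(10,6) → first 10 → Accepted.

Accepted, Accepted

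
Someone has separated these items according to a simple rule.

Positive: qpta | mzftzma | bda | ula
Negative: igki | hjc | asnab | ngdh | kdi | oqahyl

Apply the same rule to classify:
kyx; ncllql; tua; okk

The common property of the 'Positive' items is: ends with 'a'. No 'Negative' item has it.
kyx → ends with 'x' → Negative.
ncllql → ends with 'l' → Negative.
tua → ends with 'a' → Positive.
okk → ends with 'k' → Negative.

Negative, Negative, Positive, Negative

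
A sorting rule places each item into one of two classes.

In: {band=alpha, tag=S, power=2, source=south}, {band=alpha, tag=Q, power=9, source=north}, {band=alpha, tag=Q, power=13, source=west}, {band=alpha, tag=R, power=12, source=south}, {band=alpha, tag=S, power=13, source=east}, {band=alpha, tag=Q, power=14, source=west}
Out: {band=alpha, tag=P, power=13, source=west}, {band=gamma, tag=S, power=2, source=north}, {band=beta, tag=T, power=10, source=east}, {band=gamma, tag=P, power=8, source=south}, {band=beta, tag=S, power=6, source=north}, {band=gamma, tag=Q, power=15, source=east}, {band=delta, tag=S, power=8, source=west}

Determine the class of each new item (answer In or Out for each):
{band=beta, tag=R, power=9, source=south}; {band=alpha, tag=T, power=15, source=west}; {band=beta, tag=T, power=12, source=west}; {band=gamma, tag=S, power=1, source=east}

The distinguishing property — band is alpha AND tag is not P — holds for all the 'In' cases and none of the 'Out' cases.

Out, In, Out, Out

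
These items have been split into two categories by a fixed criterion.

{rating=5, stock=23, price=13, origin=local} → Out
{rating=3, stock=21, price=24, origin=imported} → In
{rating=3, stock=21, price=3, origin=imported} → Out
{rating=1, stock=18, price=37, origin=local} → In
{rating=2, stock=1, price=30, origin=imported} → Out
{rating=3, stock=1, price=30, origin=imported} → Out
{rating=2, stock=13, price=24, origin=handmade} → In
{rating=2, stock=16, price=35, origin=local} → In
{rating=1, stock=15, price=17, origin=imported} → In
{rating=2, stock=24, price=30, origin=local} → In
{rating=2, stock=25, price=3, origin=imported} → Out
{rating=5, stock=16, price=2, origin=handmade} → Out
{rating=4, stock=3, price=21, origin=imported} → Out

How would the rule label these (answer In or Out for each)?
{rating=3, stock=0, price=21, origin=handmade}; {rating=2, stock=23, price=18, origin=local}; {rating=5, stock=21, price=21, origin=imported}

Every 'In' example satisfies: stock ≥ 13 AND price ≥ 17. None of the 'Out' examples do.
{rating=3, stock=0, price=21, origin=handmade} — stock = 0, price = 21, hence Out.
{rating=2, stock=23, price=18, origin=local} — stock = 23, price = 18, hence In.
{rating=5, stock=21, price=21, origin=imported} — stock = 21, price = 21, hence In.

Out, In, In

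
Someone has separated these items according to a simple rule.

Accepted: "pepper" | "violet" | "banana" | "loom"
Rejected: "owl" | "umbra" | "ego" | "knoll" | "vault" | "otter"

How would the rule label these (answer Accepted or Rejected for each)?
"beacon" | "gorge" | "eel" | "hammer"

Comparing the two groups points to one rule — even length.

Accepted, Rejected, Rejected, Accepted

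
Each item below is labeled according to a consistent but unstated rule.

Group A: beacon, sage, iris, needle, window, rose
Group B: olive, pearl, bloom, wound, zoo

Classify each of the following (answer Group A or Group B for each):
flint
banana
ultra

Group B, Group A, Group B

The distinguishing property — even length — holds for all the 'Group A' cases and none of the 'Group B' cases.
flint: length 5 — lacks this property, so Group B. banana: length 6 — matches, so Group A. ultra: length 5 — lacks this property, so Group B.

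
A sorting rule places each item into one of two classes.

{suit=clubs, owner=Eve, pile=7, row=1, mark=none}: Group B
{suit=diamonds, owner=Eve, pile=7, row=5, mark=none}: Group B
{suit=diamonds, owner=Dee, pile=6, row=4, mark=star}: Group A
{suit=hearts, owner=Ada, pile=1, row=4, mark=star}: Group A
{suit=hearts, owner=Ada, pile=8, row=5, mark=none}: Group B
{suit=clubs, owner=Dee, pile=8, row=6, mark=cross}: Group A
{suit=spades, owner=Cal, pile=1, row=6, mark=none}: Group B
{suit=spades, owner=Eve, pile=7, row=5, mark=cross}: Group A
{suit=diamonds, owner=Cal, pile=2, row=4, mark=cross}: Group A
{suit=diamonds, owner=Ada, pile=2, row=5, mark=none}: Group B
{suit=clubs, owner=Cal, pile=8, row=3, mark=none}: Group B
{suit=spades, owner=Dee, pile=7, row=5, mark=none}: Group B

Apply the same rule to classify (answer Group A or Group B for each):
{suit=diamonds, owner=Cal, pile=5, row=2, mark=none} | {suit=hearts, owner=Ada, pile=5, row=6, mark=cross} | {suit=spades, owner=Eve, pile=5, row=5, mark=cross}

Group B, Group A, Group A

One predicate separates the groups cleanly: mark is not none.
{suit=diamonds, owner=Cal, pile=5, row=2, mark=none} → mark is none → Group B. {suit=hearts, owner=Ada, pile=5, row=6, mark=cross} → mark is cross → Group A. {suit=spades, owner=Eve, pile=5, row=5, mark=cross} → mark is cross → Group A.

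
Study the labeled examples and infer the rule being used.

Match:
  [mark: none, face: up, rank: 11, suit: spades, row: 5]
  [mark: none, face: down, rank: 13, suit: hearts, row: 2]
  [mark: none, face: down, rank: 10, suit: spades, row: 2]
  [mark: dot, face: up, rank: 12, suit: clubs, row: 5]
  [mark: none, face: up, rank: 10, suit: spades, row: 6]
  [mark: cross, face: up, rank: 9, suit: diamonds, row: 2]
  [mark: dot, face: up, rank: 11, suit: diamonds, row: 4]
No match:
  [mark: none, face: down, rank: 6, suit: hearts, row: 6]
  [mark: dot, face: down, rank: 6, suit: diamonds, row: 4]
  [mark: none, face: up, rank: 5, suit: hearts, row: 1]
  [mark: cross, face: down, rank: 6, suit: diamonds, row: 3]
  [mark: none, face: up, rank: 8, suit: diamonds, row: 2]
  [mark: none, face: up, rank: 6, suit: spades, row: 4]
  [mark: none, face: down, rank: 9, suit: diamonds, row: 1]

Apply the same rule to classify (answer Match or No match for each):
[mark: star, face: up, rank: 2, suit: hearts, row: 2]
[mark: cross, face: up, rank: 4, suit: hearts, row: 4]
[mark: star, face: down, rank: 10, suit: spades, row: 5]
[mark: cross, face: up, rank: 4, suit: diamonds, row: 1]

A rule that fits every label: row ≥ 2 AND rank ≥ 9 — true of each 'Match' example, false of each 'No match' one.
No match: [mark: star, face: up, rank: 2, suit: hearts, row: 2], since row = 2, rank = 2. No match: [mark: cross, face: up, rank: 4, suit: hearts, row: 4], since row = 4, rank = 4. Match: [mark: star, face: down, rank: 10, suit: spades, row: 5], since row = 5, rank = 10. No match: [mark: cross, face: up, rank: 4, suit: diamonds, row: 1], since row = 1, rank = 4.

No match, No match, Match, No match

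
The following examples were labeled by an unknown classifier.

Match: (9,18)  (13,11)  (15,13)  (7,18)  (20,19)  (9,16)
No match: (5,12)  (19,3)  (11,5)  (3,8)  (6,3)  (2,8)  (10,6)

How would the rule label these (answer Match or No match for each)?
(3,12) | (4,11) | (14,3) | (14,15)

No match, No match, No match, Match

'Match' ⟺ sum ≥ 24.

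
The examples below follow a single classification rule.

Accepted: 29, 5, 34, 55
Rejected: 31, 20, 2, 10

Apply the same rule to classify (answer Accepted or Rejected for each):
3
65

Rejected, Accepted

'Accepted' ⟺ digit sum ≥ 5.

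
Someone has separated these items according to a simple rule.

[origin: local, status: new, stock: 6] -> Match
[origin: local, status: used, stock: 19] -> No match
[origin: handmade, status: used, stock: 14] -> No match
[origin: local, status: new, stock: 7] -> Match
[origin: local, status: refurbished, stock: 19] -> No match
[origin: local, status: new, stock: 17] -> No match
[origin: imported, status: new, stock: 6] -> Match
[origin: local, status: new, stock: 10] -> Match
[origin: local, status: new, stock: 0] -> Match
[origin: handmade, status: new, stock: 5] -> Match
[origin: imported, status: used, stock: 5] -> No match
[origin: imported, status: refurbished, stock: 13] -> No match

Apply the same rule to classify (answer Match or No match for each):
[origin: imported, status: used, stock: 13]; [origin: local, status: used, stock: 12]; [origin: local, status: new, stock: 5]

No match, No match, Match

The simplest hypothesis consistent with all the labels is: status is new AND stock ≤ 10.
[origin: imported, status: used, stock: 13] → status is used, stock = 13 → No match. [origin: local, status: used, stock: 12] → status is used, stock = 12 → No match. [origin: local, status: new, stock: 5] → status is new, stock = 5 → Match.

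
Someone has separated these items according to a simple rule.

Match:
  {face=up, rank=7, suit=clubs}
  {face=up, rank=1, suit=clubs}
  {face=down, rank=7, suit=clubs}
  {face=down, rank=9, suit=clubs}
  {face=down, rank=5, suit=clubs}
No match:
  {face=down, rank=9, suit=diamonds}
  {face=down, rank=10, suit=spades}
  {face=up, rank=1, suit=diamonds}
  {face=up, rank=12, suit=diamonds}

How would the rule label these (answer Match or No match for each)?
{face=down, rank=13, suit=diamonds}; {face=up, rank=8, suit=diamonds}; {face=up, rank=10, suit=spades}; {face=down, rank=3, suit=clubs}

The simplest hypothesis consistent with all the labels is: suit is clubs.
{face=down, rank=13, suit=diamonds} — suit is diamonds, hence No match.
{face=up, rank=8, suit=diamonds} — suit is diamonds, hence No match.
{face=up, rank=10, suit=spades} — suit is spades, hence No match.
{face=down, rank=3, suit=clubs} — suit is clubs, hence Match.

No match, No match, No match, Match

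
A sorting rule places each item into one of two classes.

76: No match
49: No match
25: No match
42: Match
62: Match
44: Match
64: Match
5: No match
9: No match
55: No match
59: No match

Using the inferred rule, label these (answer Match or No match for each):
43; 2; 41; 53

A rule that fits every label: even AND at most 64 — true of each 'Match' example, false of each 'No match' one.
43: 43 is odd, 43 ≤ 64, doesn't match → No match.
2: 2 is even, 2 ≤ 64, fits → Match.
41: 41 is odd, 41 ≤ 64, doesn't match → No match.
53: 53 is odd, 53 ≤ 64, doesn't match → No match.

No match, Match, No match, No match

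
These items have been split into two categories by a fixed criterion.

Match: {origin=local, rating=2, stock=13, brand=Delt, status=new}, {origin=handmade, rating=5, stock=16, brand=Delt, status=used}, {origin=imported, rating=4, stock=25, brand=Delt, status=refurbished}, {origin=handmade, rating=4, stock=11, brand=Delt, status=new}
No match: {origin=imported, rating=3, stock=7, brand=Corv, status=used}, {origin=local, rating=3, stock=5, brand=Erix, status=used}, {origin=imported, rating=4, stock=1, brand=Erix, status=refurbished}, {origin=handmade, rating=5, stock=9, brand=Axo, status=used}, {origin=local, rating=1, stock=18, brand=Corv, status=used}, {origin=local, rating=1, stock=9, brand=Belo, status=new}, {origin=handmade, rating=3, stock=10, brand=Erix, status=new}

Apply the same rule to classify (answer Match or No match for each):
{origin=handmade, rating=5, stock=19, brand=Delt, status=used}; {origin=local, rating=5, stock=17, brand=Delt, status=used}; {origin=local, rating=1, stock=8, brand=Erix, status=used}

Match, Match, No match

Looking at the examples, the only property every 'Match' case has and every 'No match' case lacks is: brand is Delt.
{origin=handmade, rating=5, stock=19, brand=Delt, status=used}: brand is Delt, checks out → Match.
{origin=local, rating=5, stock=17, brand=Delt, status=used}: brand is Delt, checks out → Match.
{origin=local, rating=1, stock=8, brand=Erix, status=used}: brand is Erix, does not fit → No match.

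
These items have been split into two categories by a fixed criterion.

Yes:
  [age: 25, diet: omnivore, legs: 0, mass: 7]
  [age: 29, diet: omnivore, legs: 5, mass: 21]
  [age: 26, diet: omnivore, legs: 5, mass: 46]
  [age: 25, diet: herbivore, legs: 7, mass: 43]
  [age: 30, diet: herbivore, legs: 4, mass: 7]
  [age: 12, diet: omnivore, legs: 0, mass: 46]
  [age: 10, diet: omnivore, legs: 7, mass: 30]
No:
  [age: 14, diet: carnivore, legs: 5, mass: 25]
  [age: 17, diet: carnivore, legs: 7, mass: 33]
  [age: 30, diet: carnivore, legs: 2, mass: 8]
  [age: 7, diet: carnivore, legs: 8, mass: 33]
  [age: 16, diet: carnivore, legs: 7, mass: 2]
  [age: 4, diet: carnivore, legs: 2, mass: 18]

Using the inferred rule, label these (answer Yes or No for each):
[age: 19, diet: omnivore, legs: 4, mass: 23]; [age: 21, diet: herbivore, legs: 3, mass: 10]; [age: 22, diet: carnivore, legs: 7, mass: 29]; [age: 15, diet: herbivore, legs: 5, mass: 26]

Yes, Yes, No, Yes

One predicate separates the groups cleanly: diet is not carnivore.
[age: 19, diet: omnivore, legs: 4, mass: 23]: diet is omnivore — passes, so Yes. [age: 21, diet: herbivore, legs: 3, mass: 10]: diet is herbivore — passes, so Yes. [age: 22, diet: carnivore, legs: 7, mass: 29]: diet is carnivore — does not fit, so No. [age: 15, diet: herbivore, legs: 5, mass: 26]: diet is herbivore — passes, so Yes.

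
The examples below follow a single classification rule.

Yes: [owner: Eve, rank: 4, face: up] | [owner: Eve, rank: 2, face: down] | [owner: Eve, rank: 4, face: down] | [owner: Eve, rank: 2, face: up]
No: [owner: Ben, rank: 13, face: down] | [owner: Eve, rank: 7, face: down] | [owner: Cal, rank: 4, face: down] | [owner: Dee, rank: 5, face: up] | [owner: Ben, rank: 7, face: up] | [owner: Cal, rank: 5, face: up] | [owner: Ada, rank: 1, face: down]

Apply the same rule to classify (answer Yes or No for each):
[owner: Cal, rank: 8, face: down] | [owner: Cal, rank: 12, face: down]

A rule that fits every label: owner is Eve AND rank ≤ 4 — true of each 'Yes' example, false of each 'No' one.
[owner: Cal, rank: 8, face: down]: owner is Cal, rank = 8, fails this test → No. [owner: Cal, rank: 12, face: down]: owner is Cal, rank = 12, fails this test → No.

No, No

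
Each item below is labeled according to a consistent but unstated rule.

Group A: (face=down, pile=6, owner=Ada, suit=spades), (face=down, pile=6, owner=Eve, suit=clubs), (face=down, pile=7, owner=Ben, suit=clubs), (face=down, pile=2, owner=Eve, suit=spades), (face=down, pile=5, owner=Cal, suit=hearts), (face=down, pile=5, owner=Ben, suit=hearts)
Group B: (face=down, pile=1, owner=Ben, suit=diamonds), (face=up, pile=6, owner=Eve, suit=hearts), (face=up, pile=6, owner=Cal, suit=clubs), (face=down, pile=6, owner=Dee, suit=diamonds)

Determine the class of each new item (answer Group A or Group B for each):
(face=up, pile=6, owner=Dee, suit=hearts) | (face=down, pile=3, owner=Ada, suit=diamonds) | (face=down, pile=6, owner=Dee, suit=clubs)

One predicate separates the groups cleanly: suit is not diamonds AND face is down.
(face=up, pile=6, owner=Dee, suit=hearts): suit is hearts, face is up, doesn't match → Group B.
(face=down, pile=3, owner=Ada, suit=diamonds): suit is diamonds, face is down, doesn't match → Group B.
(face=down, pile=6, owner=Dee, suit=clubs): suit is clubs, face is down, qualifies → Group A.

Group B, Group B, Group A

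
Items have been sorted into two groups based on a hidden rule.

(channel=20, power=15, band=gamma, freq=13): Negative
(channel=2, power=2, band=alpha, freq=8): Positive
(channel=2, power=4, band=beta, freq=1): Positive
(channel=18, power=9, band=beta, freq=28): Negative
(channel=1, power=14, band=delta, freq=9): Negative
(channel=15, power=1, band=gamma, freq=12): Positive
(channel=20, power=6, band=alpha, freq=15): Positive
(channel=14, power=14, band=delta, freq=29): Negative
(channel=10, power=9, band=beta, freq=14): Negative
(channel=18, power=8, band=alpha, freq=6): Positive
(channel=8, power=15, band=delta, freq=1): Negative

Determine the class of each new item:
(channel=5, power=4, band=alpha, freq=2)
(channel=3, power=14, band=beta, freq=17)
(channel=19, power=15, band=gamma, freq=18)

One predicate separates the groups cleanly: power ≤ 8.

Positive, Negative, Negative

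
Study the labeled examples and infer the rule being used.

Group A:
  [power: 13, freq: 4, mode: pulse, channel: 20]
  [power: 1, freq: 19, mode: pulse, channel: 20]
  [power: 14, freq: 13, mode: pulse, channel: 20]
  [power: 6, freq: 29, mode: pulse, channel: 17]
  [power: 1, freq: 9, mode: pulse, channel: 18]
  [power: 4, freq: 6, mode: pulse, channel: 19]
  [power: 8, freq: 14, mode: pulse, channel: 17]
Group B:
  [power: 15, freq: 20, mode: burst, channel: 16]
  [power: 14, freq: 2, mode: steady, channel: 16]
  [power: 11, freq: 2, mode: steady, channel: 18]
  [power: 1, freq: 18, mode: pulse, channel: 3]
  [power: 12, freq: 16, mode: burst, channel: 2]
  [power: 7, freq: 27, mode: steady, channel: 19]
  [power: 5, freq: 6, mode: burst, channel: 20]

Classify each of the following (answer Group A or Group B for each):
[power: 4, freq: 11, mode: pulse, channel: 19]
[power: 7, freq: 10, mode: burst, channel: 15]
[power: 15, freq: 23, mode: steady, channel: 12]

The rule appears to be: mode is pulse AND channel ≥ 16.
[power: 4, freq: 11, mode: pulse, channel: 19] — mode is pulse, channel = 19, hence Group A.
[power: 7, freq: 10, mode: burst, channel: 15] — mode is burst, channel = 15, hence Group B.
[power: 15, freq: 23, mode: steady, channel: 12] — mode is steady, channel = 12, hence Group B.

Group A, Group B, Group B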